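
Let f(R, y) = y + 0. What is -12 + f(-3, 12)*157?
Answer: 1872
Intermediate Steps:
f(R, y) = y
-12 + f(-3, 12)*157 = -12 + 12*157 = -12 + 1884 = 1872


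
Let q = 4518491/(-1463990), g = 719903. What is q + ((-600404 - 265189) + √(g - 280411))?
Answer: -1267224014561/1463990 + 2*√109873 ≈ -8.6493e+5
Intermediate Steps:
q = -4518491/1463990 (q = 4518491*(-1/1463990) = -4518491/1463990 ≈ -3.0864)
q + ((-600404 - 265189) + √(g - 280411)) = -4518491/1463990 + ((-600404 - 265189) + √(719903 - 280411)) = -4518491/1463990 + (-865593 + √439492) = -4518491/1463990 + (-865593 + 2*√109873) = -1267224014561/1463990 + 2*√109873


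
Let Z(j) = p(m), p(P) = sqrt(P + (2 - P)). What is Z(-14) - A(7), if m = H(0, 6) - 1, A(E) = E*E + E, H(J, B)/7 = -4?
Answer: -56 + sqrt(2) ≈ -54.586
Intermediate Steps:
H(J, B) = -28 (H(J, B) = 7*(-4) = -28)
A(E) = E + E**2 (A(E) = E**2 + E = E + E**2)
m = -29 (m = -28 - 1 = -29)
p(P) = sqrt(2)
Z(j) = sqrt(2)
Z(-14) - A(7) = sqrt(2) - 7*(1 + 7) = sqrt(2) - 7*8 = sqrt(2) - 1*56 = sqrt(2) - 56 = -56 + sqrt(2)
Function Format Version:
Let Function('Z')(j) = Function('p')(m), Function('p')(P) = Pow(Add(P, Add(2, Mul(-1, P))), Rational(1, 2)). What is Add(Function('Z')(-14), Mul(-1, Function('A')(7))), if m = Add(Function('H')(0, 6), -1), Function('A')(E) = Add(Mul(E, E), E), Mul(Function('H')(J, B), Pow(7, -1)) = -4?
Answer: Add(-56, Pow(2, Rational(1, 2))) ≈ -54.586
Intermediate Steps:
Function('H')(J, B) = -28 (Function('H')(J, B) = Mul(7, -4) = -28)
Function('A')(E) = Add(E, Pow(E, 2)) (Function('A')(E) = Add(Pow(E, 2), E) = Add(E, Pow(E, 2)))
m = -29 (m = Add(-28, -1) = -29)
Function('p')(P) = Pow(2, Rational(1, 2))
Function('Z')(j) = Pow(2, Rational(1, 2))
Add(Function('Z')(-14), Mul(-1, Function('A')(7))) = Add(Pow(2, Rational(1, 2)), Mul(-1, Mul(7, Add(1, 7)))) = Add(Pow(2, Rational(1, 2)), Mul(-1, Mul(7, 8))) = Add(Pow(2, Rational(1, 2)), Mul(-1, 56)) = Add(Pow(2, Rational(1, 2)), -56) = Add(-56, Pow(2, Rational(1, 2)))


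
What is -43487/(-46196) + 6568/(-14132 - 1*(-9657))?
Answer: -108811003/206727100 ≈ -0.52635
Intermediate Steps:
-43487/(-46196) + 6568/(-14132 - 1*(-9657)) = -43487*(-1/46196) + 6568/(-14132 + 9657) = 43487/46196 + 6568/(-4475) = 43487/46196 + 6568*(-1/4475) = 43487/46196 - 6568/4475 = -108811003/206727100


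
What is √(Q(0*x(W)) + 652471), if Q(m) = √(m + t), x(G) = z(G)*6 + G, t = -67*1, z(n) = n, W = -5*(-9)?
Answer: √(652471 + I*√67) ≈ 807.76 + 0.005*I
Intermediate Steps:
W = 45
t = -67
x(G) = 7*G (x(G) = G*6 + G = 6*G + G = 7*G)
Q(m) = √(-67 + m) (Q(m) = √(m - 67) = √(-67 + m))
√(Q(0*x(W)) + 652471) = √(√(-67 + 0*(7*45)) + 652471) = √(√(-67 + 0*315) + 652471) = √(√(-67 + 0) + 652471) = √(√(-67) + 652471) = √(I*√67 + 652471) = √(652471 + I*√67)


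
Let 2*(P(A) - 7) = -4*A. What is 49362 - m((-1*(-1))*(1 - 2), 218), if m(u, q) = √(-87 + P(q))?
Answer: 49362 - 2*I*√129 ≈ 49362.0 - 22.716*I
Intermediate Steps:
P(A) = 7 - 2*A (P(A) = 7 + (-4*A)/2 = 7 - 2*A)
m(u, q) = √(-80 - 2*q) (m(u, q) = √(-87 + (7 - 2*q)) = √(-80 - 2*q))
49362 - m((-1*(-1))*(1 - 2), 218) = 49362 - √(-80 - 2*218) = 49362 - √(-80 - 436) = 49362 - √(-516) = 49362 - 2*I*√129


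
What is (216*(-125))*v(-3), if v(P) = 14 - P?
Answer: -459000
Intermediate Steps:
(216*(-125))*v(-3) = (216*(-125))*(14 - 1*(-3)) = -27000*(14 + 3) = -27000*17 = -459000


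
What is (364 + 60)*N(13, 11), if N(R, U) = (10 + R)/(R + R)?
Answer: 4876/13 ≈ 375.08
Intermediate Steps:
N(R, U) = (10 + R)/(2*R) (N(R, U) = (10 + R)/((2*R)) = (10 + R)*(1/(2*R)) = (10 + R)/(2*R))
(364 + 60)*N(13, 11) = (364 + 60)*((½)*(10 + 13)/13) = 424*((½)*(1/13)*23) = 424*(23/26) = 4876/13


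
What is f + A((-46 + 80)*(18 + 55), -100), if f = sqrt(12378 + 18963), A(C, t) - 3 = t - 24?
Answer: -121 + sqrt(31341) ≈ 56.034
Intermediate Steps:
A(C, t) = -21 + t (A(C, t) = 3 + (t - 24) = 3 + (-24 + t) = -21 + t)
f = sqrt(31341) ≈ 177.03
f + A((-46 + 80)*(18 + 55), -100) = sqrt(31341) + (-21 - 100) = sqrt(31341) - 121 = -121 + sqrt(31341)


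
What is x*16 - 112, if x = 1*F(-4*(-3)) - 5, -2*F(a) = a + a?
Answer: -384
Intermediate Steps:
F(a) = -a (F(a) = -(a + a)/2 = -a)
x = -17 (x = 1*(-(-4)*(-3)) - 5 = 1*(-1*12) - 5 = 1*(-12) - 5 = -12 - 5 = -17)
x*16 - 112 = -17*16 - 112 = -272 - 112 = -384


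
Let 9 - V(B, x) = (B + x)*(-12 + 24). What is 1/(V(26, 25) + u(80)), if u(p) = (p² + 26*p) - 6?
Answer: 1/7871 ≈ 0.00012705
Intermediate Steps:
V(B, x) = 9 - 12*B - 12*x (V(B, x) = 9 - (B + x)*(-12 + 24) = 9 - (B + x)*12 = 9 - (12*B + 12*x) = 9 + (-12*B - 12*x) = 9 - 12*B - 12*x)
u(p) = -6 + p² + 26*p
1/(V(26, 25) + u(80)) = 1/((9 - 12*26 - 12*25) + (-6 + 80² + 26*80)) = 1/((9 - 312 - 300) + (-6 + 6400 + 2080)) = 1/(-603 + 8474) = 1/7871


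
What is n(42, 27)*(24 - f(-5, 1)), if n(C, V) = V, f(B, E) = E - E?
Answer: 648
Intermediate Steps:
f(B, E) = 0
n(42, 27)*(24 - f(-5, 1)) = 27*(24 - 1*0) = 27*(24 + 0) = 27*24 = 648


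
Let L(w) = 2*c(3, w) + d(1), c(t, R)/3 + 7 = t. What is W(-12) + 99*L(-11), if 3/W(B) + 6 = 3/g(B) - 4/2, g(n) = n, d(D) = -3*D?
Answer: -29407/11 ≈ -2673.4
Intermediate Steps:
c(t, R) = -21 + 3*t
L(w) = -27 (L(w) = 2*(-21 + 3*3) - 3*1 = 2*(-21 + 9) - 3 = 2*(-12) - 3 = -24 - 3 = -27)
W(B) = 3/(-8 + 3/B) (W(B) = 3/(-6 + (3/B - 4/2)) = 3/(-6 + (3/B - 4*½)) = 3/(-6 + (3/B - 2)) = 3/(-6 + (-2 + 3/B)) = 3/(-8 + 3/B))
W(-12) + 99*L(-11) = -3*(-12)/(-3 + 8*(-12)) + 99*(-27) = -3*(-12)/(-3 - 96) - 2673 = -3*(-12)/(-99) - 2673 = -3*(-12)*(-1/99) - 2673 = -4/11 - 2673 = -29407/11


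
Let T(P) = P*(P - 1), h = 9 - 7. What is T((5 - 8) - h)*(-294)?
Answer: -8820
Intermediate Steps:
h = 2
T(P) = P*(-1 + P)
T((5 - 8) - h)*(-294) = (((5 - 8) - 1*2)*(-1 + ((5 - 8) - 1*2)))*(-294) = ((-3 - 2)*(-1 + (-3 - 2)))*(-294) = -5*(-1 - 5)*(-294) = -5*(-6)*(-294) = 30*(-294) = -8820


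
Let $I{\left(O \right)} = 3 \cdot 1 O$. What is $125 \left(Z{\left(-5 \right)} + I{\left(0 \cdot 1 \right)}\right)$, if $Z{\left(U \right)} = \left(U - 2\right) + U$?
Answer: $-1500$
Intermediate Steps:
$Z{\left(U \right)} = -2 + 2 U$ ($Z{\left(U \right)} = \left(-2 + U\right) + U = -2 + 2 U$)
$I{\left(O \right)} = 3 O$
$125 \left(Z{\left(-5 \right)} + I{\left(0 \cdot 1 \right)}\right) = 125 \left(\left(-2 + 2 \left(-5\right)\right) + 3 \cdot 0 \cdot 1\right) = 125 \left(\left(-2 - 10\right) + 3 \cdot 0\right) = 125 \left(-12 + 0\right) = 125 \left(-12\right) = -1500$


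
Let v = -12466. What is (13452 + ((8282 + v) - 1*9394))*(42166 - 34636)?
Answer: -948780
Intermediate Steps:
(13452 + ((8282 + v) - 1*9394))*(42166 - 34636) = (13452 + ((8282 - 12466) - 1*9394))*(42166 - 34636) = (13452 + (-4184 - 9394))*7530 = (13452 - 13578)*7530 = -126*7530 = -948780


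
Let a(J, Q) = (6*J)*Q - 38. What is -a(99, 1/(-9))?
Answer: 104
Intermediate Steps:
a(J, Q) = -38 + 6*J*Q (a(J, Q) = 6*J*Q - 38 = -38 + 6*J*Q)
-a(99, 1/(-9)) = -(-38 + 6*99/(-9)) = -(-38 + 6*99*(-⅑)) = -(-38 - 66) = -1*(-104) = 104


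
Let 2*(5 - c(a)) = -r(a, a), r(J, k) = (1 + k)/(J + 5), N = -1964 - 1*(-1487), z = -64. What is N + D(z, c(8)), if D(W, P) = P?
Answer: -12263/26 ≈ -471.65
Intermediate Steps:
N = -477 (N = -1964 + 1487 = -477)
r(J, k) = (1 + k)/(5 + J)
c(a) = 5 + (1 + a)/(2*(5 + a)) (c(a) = 5 - (-1)*(1 + a)/(5 + a)/2 = 5 - (-1)*(1 + a)/(2*(5 + a)) = 5 + (1 + a)/(2*(5 + a)))
N + D(z, c(8)) = -477 + (51 + 11*8)/(2*(5 + 8)) = -477 + (1/2)*(51 + 88)/13 = -477 + (1/2)*(1/13)*139 = -477 + 139/26 = -12263/26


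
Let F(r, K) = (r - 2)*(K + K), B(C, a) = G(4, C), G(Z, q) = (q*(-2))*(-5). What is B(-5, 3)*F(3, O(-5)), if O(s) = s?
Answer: 500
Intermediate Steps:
G(Z, q) = 10*q (G(Z, q) = -2*q*(-5) = 10*q)
B(C, a) = 10*C
F(r, K) = 2*K*(-2 + r) (F(r, K) = (-2 + r)*(2*K) = 2*K*(-2 + r))
B(-5, 3)*F(3, O(-5)) = (10*(-5))*(2*(-5)*(-2 + 3)) = -100*(-5) = -50*(-10) = 500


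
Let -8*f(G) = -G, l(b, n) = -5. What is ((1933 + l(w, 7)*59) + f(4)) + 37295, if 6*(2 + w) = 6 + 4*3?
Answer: 77867/2 ≈ 38934.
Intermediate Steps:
w = 1 (w = -2 + (6 + 4*3)/6 = -2 + (6 + 12)/6 = -2 + (1/6)*18 = -2 + 3 = 1)
f(G) = G/8 (f(G) = -(-1)*G/8 = G/8)
((1933 + l(w, 7)*59) + f(4)) + 37295 = ((1933 - 5*59) + (1/8)*4) + 37295 = ((1933 - 295) + 1/2) + 37295 = (1638 + 1/2) + 37295 = 3277/2 + 37295 = 77867/2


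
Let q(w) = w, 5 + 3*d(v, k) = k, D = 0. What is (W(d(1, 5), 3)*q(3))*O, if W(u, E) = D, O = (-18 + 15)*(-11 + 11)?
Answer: 0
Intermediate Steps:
d(v, k) = -5/3 + k/3
O = 0 (O = -3*0 = 0)
W(u, E) = 0
(W(d(1, 5), 3)*q(3))*O = (0*3)*0 = 0*0 = 0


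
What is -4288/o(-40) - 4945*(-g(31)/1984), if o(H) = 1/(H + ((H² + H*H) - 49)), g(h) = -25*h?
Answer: -853881577/64 ≈ -1.3342e+7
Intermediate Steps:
o(H) = 1/(-49 + H + 2*H²) (o(H) = 1/(H + ((H² + H²) - 49)) = 1/(H + (2*H² - 49)) = 1/(H + (-49 + 2*H²)) = 1/(-49 + H + 2*H²))
-4288/o(-40) - 4945*(-g(31)/1984) = -4288/(1/(-49 - 40 + 2*(-40)²)) - 4945/((-1984/((-25*31)))) = -4288/(1/(-49 - 40 + 2*1600)) - 4945/((-1984/(-775))) = -4288/(1/(-49 - 40 + 3200)) - 4945/((-1984*(-1/775))) = -4288/(1/3111) - 4945/64/25 = -4288/1/3111 - 4945*25/64 = -4288*3111 - 123625/64 = -13339968 - 123625/64 = -853881577/64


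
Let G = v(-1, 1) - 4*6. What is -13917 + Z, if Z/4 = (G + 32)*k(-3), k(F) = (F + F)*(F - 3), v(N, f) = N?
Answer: -12909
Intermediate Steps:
k(F) = 2*F*(-3 + F) (k(F) = (2*F)*(-3 + F) = 2*F*(-3 + F))
G = -25 (G = -1 - 4*6 = -1 - 24 = -25)
Z = 1008 (Z = 4*((-25 + 32)*(2*(-3)*(-3 - 3))) = 4*(7*(2*(-3)*(-6))) = 4*(7*36) = 4*252 = 1008)
-13917 + Z = -13917 + 1008 = -12909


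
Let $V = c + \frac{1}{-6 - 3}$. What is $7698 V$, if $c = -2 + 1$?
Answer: $- \frac{25660}{3} \approx -8553.3$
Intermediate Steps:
$c = -1$
$V = - \frac{10}{9}$ ($V = -1 + \frac{1}{-6 - 3} = -1 + \frac{1}{-9} = -1 - \frac{1}{9} = - \frac{10}{9} \approx -1.1111$)
$7698 V = 7698 \left(- \frac{10}{9}\right) = - \frac{25660}{3}$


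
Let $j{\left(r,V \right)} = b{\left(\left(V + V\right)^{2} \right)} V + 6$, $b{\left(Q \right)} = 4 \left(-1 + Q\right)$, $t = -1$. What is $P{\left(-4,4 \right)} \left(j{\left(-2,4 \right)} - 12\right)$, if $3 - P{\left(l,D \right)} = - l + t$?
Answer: $0$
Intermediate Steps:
$P{\left(l,D \right)} = 4 + l$ ($P{\left(l,D \right)} = 3 - \left(- l - 1\right) = 3 - \left(-1 - l\right) = 3 + \left(1 + l\right) = 4 + l$)
$b{\left(Q \right)} = -4 + 4 Q$
$j{\left(r,V \right)} = 6 + V \left(-4 + 16 V^{2}\right)$ ($j{\left(r,V \right)} = \left(-4 + 4 \left(V + V\right)^{2}\right) V + 6 = \left(-4 + 4 \left(2 V\right)^{2}\right) V + 6 = \left(-4 + 4 \cdot 4 V^{2}\right) V + 6 = \left(-4 + 16 V^{2}\right) V + 6 = V \left(-4 + 16 V^{2}\right) + 6 = 6 + V \left(-4 + 16 V^{2}\right)$)
$P{\left(-4,4 \right)} \left(j{\left(-2,4 \right)} - 12\right) = \left(4 - 4\right) \left(\left(6 - 16 + 16 \cdot 4^{3}\right) - 12\right) = 0 \left(\left(6 - 16 + 16 \cdot 64\right) - 12\right) = 0 \left(\left(6 - 16 + 1024\right) - 12\right) = 0 \left(1014 - 12\right) = 0 \cdot 1002 = 0$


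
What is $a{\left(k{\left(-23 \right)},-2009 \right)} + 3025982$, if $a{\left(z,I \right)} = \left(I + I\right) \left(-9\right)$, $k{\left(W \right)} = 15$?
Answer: $3062144$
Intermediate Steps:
$a{\left(z,I \right)} = - 18 I$ ($a{\left(z,I \right)} = 2 I \left(-9\right) = - 18 I$)
$a{\left(k{\left(-23 \right)},-2009 \right)} + 3025982 = \left(-18\right) \left(-2009\right) + 3025982 = 36162 + 3025982 = 3062144$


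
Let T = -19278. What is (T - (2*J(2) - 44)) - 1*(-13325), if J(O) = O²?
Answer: -5917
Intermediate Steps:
(T - (2*J(2) - 44)) - 1*(-13325) = (-19278 - (2*2² - 44)) - 1*(-13325) = (-19278 - (2*4 - 44)) + 13325 = (-19278 - (8 - 44)) + 13325 = (-19278 - 1*(-36)) + 13325 = (-19278 + 36) + 13325 = -19242 + 13325 = -5917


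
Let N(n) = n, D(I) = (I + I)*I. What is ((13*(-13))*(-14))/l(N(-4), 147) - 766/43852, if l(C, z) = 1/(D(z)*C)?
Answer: -8968066223135/21926 ≈ -4.0902e+8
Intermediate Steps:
D(I) = 2*I² (D(I) = (2*I)*I = 2*I²)
l(C, z) = 1/(2*C*z²) (l(C, z) = 1/(((2*z²))*C) = (1/(2*z²))/C = 1/(2*C*z²))
((13*(-13))*(-14))/l(N(-4), 147) - 766/43852 = ((13*(-13))*(-14))/(((½)/(-4*147²))) - 766/43852 = (-169*(-14))/(((½)*(-¼)*(1/21609))) - 766*1/43852 = 2366/(-1/172872) - 383/21926 = 2366*(-172872) - 383/21926 = -409015152 - 383/21926 = -8968066223135/21926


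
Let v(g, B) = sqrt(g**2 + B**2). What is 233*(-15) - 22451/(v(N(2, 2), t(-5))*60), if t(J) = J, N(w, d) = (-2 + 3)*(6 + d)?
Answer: -3495 - 22451*sqrt(89)/5340 ≈ -3534.7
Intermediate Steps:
N(w, d) = 6 + d (N(w, d) = 1*(6 + d) = 6 + d)
v(g, B) = sqrt(B**2 + g**2)
233*(-15) - 22451/(v(N(2, 2), t(-5))*60) = 233*(-15) - 22451/(sqrt((-5)**2 + (6 + 2)**2)*60) = -3495 - 22451/(sqrt(25 + 8**2)*60) = -3495 - 22451/(sqrt(25 + 64)*60) = -3495 - 22451/(sqrt(89)*60) = -3495 - 22451/(60*sqrt(89)) = -3495 - 22451*sqrt(89)/5340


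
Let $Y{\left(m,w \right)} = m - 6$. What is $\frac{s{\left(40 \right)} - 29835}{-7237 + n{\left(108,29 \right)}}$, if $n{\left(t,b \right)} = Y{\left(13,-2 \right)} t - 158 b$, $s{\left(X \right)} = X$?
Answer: $\frac{29795}{11063} \approx 2.6932$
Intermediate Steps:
$Y{\left(m,w \right)} = -6 + m$ ($Y{\left(m,w \right)} = m - 6 = -6 + m$)
$n{\left(t,b \right)} = - 158 b + 7 t$ ($n{\left(t,b \right)} = \left(-6 + 13\right) t - 158 b = 7 t - 158 b = - 158 b + 7 t$)
$\frac{s{\left(40 \right)} - 29835}{-7237 + n{\left(108,29 \right)}} = \frac{40 - 29835}{-7237 + \left(\left(-158\right) 29 + 7 \cdot 108\right)} = - \frac{29795}{-7237 + \left(-4582 + 756\right)} = - \frac{29795}{-7237 - 3826} = - \frac{29795}{-11063} = \left(-29795\right) \left(- \frac{1}{11063}\right) = \frac{29795}{11063}$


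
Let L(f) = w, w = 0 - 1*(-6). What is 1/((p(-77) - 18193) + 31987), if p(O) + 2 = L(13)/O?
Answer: 77/1061978 ≈ 7.2506e-5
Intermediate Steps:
w = 6 (w = 0 + 6 = 6)
L(f) = 6
p(O) = -2 + 6/O
1/((p(-77) - 18193) + 31987) = 1/(((-2 + 6/(-77)) - 18193) + 31987) = 1/(((-2 + 6*(-1/77)) - 18193) + 31987) = 1/(((-2 - 6/77) - 18193) + 31987) = 1/((-160/77 - 18193) + 31987) = 1/(-1401021/77 + 31987) = 1/(1061978/77) = 77/1061978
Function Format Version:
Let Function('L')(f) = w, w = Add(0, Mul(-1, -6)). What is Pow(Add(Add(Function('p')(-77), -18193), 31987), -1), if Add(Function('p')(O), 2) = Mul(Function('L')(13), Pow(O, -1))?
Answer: Rational(77, 1061978) ≈ 7.2506e-5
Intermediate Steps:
w = 6 (w = Add(0, 6) = 6)
Function('L')(f) = 6
Function('p')(O) = Add(-2, Mul(6, Pow(O, -1)))
Pow(Add(Add(Function('p')(-77), -18193), 31987), -1) = Pow(Add(Add(Add(-2, Mul(6, Pow(-77, -1))), -18193), 31987), -1) = Pow(Add(Add(Add(-2, Mul(6, Rational(-1, 77))), -18193), 31987), -1) = Pow(Add(Add(Add(-2, Rational(-6, 77)), -18193), 31987), -1) = Pow(Add(Add(Rational(-160, 77), -18193), 31987), -1) = Pow(Add(Rational(-1401021, 77), 31987), -1) = Pow(Rational(1061978, 77), -1) = Rational(77, 1061978)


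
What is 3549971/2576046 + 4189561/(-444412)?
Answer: -4607426071877/572412877476 ≈ -8.0491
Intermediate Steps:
3549971/2576046 + 4189561/(-444412) = 3549971*(1/2576046) + 4189561*(-1/444412) = 3549971/2576046 - 4189561/444412 = -4607426071877/572412877476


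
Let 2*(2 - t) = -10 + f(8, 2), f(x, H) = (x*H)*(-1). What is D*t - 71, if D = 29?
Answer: 364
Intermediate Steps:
f(x, H) = -H*x (f(x, H) = (H*x)*(-1) = -H*x)
t = 15 (t = 2 - (-10 - 1*2*8)/2 = 2 - (-10 - 16)/2 = 2 - ½*(-26) = 2 + 13 = 15)
D*t - 71 = 29*15 - 71 = 435 - 71 = 364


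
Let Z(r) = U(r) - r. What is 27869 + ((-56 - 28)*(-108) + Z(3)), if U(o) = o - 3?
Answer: 36938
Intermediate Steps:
U(o) = -3 + o
Z(r) = -3 (Z(r) = (-3 + r) - r = -3)
27869 + ((-56 - 28)*(-108) + Z(3)) = 27869 + ((-56 - 28)*(-108) - 3) = 27869 + (-84*(-108) - 3) = 27869 + (9072 - 3) = 27869 + 9069 = 36938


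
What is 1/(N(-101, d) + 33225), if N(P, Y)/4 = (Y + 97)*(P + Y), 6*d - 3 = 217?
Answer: -9/10547 ≈ -0.00085332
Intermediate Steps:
d = 110/3 (d = ½ + (⅙)*217 = ½ + 217/6 = 110/3 ≈ 36.667)
N(P, Y) = 4*(97 + Y)*(P + Y) (N(P, Y) = 4*((Y + 97)*(P + Y)) = 4*((97 + Y)*(P + Y)) = 4*(97 + Y)*(P + Y))
1/(N(-101, d) + 33225) = 1/((4*(110/3)² + 388*(-101) + 388*(110/3) + 4*(-101)*(110/3)) + 33225) = 1/((4*(12100/9) - 39188 + 42680/3 - 44440/3) + 33225) = 1/((48400/9 - 39188 + 42680/3 - 44440/3) + 33225) = 1/(-309572/9 + 33225) = 1/(-10547/9) = -9/10547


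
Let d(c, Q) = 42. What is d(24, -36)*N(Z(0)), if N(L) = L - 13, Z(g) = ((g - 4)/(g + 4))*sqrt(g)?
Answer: -546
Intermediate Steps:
Z(g) = sqrt(g)*(-4 + g)/(4 + g) (Z(g) = ((-4 + g)/(4 + g))*sqrt(g) = sqrt(g)*(-4 + g)/(4 + g))
N(L) = -13 + L
d(24, -36)*N(Z(0)) = 42*(-13 + sqrt(0)*(-4 + 0)/(4 + 0)) = 42*(-13 + 0*(-4)/4) = 42*(-13 + 0*(1/4)*(-4)) = 42*(-13 + 0) = 42*(-13) = -546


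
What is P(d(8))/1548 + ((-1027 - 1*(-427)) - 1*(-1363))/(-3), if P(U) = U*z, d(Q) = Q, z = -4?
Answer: -98435/387 ≈ -254.35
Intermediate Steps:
P(U) = -4*U (P(U) = U*(-4) = -4*U)
P(d(8))/1548 + ((-1027 - 1*(-427)) - 1*(-1363))/(-3) = -4*8/1548 + ((-1027 - 1*(-427)) - 1*(-1363))/(-3) = -32*1/1548 + ((-1027 + 427) + 1363)*(-1/3) = -8/387 + (-600 + 1363)*(-1/3) = -8/387 + 763*(-1/3) = -8/387 - 763/3 = -98435/387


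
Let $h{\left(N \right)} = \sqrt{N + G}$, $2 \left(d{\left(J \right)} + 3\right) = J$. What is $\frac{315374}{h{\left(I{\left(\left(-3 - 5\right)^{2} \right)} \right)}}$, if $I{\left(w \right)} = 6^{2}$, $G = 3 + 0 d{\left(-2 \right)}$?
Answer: $\frac{315374 \sqrt{39}}{39} \approx 50500.0$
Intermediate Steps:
$d{\left(J \right)} = -3 + \frac{J}{2}$
$G = 3$ ($G = 3 + 0 \left(-3 + \frac{1}{2} \left(-2\right)\right) = 3 + 0 \left(-3 - 1\right) = 3 + 0 \left(-4\right) = 3 + 0 = 3$)
$I{\left(w \right)} = 36$
$h{\left(N \right)} = \sqrt{3 + N}$ ($h{\left(N \right)} = \sqrt{N + 3} = \sqrt{3 + N}$)
$\frac{315374}{h{\left(I{\left(\left(-3 - 5\right)^{2} \right)} \right)}} = \frac{315374}{\sqrt{3 + 36}} = \frac{315374}{\sqrt{39}} = 315374 \frac{\sqrt{39}}{39} = \frac{315374 \sqrt{39}}{39}$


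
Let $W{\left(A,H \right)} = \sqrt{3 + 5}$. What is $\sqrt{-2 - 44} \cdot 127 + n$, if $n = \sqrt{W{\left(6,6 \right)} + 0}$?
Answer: $2^{\frac{3}{4}} + 127 i \sqrt{46} \approx 1.6818 + 861.36 i$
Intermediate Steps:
$W{\left(A,H \right)} = 2 \sqrt{2}$ ($W{\left(A,H \right)} = \sqrt{8} = 2 \sqrt{2}$)
$n = 2^{\frac{3}{4}}$ ($n = \sqrt{2 \sqrt{2} + 0} = \sqrt{2 \sqrt{2}} = 2^{\frac{3}{4}} \approx 1.6818$)
$\sqrt{-2 - 44} \cdot 127 + n = \sqrt{-2 - 44} \cdot 127 + 2^{\frac{3}{4}} = \sqrt{-46} \cdot 127 + 2^{\frac{3}{4}} = i \sqrt{46} \cdot 127 + 2^{\frac{3}{4}} = 127 i \sqrt{46} + 2^{\frac{3}{4}} = 2^{\frac{3}{4}} + 127 i \sqrt{46}$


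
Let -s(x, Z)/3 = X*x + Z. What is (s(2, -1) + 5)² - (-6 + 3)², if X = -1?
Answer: 187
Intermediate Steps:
s(x, Z) = -3*Z + 3*x (s(x, Z) = -3*(-x + Z) = -3*(Z - x) = -3*Z + 3*x)
(s(2, -1) + 5)² - (-6 + 3)² = ((-3*(-1) + 3*2) + 5)² - (-6 + 3)² = ((3 + 6) + 5)² - 1*(-3)² = (9 + 5)² - 1*9 = 14² - 9 = 196 - 9 = 187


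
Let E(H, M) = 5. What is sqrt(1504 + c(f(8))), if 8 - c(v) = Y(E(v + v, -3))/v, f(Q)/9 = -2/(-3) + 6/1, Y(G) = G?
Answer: sqrt(54429)/6 ≈ 38.883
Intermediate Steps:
f(Q) = 60 (f(Q) = 9*(-2/(-3) + 6/1) = 9*(-2*(-1/3) + 6*1) = 9*(2/3 + 6) = 9*(20/3) = 60)
c(v) = 8 - 5/v
sqrt(1504 + c(f(8))) = sqrt(1504 + (8 - 5/60)) = sqrt(1504 + (8 - 5*1/60)) = sqrt(1504 + (8 - 1/12)) = sqrt(1504 + 95/12) = sqrt(18143/12) = sqrt(54429)/6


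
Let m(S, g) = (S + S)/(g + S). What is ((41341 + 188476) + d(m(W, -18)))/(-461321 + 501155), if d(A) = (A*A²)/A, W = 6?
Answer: 38303/6639 ≈ 5.7694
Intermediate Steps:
m(S, g) = 2*S/(S + g) (m(S, g) = (2*S)/(S + g) = 2*S/(S + g))
d(A) = A² (d(A) = A³/A = A²)
((41341 + 188476) + d(m(W, -18)))/(-461321 + 501155) = ((41341 + 188476) + (2*6/(6 - 18))²)/(-461321 + 501155) = (229817 + (2*6/(-12))²)/39834 = (229817 + (2*6*(-1/12))²)*(1/39834) = (229817 + (-1)²)*(1/39834) = (229817 + 1)*(1/39834) = 229818*(1/39834) = 38303/6639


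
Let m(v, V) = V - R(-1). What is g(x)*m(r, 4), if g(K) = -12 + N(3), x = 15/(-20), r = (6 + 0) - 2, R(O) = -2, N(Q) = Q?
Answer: -54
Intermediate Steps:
r = 4 (r = 6 - 2 = 4)
x = -¾ (x = 15*(-1/20) = -¾ ≈ -0.75000)
m(v, V) = 2 + V (m(v, V) = V - 1*(-2) = V + 2 = 2 + V)
g(K) = -9 (g(K) = -12 + 3 = -9)
g(x)*m(r, 4) = -9*(2 + 4) = -9*6 = -54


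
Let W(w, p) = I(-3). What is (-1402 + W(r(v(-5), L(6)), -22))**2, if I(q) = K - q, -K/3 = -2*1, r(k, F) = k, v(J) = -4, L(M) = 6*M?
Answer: 1940449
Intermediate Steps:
K = 6 (K = -(-6) = -3*(-2) = 6)
I(q) = 6 - q
W(w, p) = 9 (W(w, p) = 6 - 1*(-3) = 6 + 3 = 9)
(-1402 + W(r(v(-5), L(6)), -22))**2 = (-1402 + 9)**2 = (-1393)**2 = 1940449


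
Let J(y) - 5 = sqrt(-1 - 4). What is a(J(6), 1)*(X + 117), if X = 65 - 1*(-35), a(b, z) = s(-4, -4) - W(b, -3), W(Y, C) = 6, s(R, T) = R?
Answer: -2170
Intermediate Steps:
J(y) = 5 + I*sqrt(5) (J(y) = 5 + sqrt(-1 - 4) = 5 + sqrt(-5) = 5 + I*sqrt(5))
a(b, z) = -10 (a(b, z) = -4 - 1*6 = -4 - 6 = -10)
X = 100 (X = 65 + 35 = 100)
a(J(6), 1)*(X + 117) = -10*(100 + 117) = -10*217 = -2170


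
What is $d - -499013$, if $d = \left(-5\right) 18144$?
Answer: $408293$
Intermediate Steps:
$d = -90720$
$d - -499013 = -90720 - -499013 = -90720 + 499013 = 408293$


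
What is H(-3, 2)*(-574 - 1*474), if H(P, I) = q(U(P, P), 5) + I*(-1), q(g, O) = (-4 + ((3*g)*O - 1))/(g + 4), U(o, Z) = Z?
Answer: 54496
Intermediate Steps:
q(g, O) = (-5 + 3*O*g)/(4 + g) (q(g, O) = (-4 + (3*O*g - 1))/(4 + g) = (-4 + (-1 + 3*O*g))/(4 + g) = (-5 + 3*O*g)/(4 + g))
H(P, I) = -I + (-5 + 15*P)/(4 + P) (H(P, I) = (-5 + 3*5*P)/(4 + P) + I*(-1) = (-5 + 15*P)/(4 + P) - I = -I + (-5 + 15*P)/(4 + P))
H(-3, 2)*(-574 - 1*474) = ((-5 + 15*(-3) - 1*2*(4 - 3))/(4 - 3))*(-574 - 1*474) = ((-5 - 45 - 1*2*1)/1)*(-574 - 474) = (1*(-5 - 45 - 2))*(-1048) = (1*(-52))*(-1048) = -52*(-1048) = 54496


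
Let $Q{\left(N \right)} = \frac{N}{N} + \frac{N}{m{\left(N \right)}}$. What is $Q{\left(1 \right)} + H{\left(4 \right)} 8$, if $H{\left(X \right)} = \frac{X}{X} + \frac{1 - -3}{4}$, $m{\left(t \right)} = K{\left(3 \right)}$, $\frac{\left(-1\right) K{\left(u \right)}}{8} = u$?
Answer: $\frac{407}{24} \approx 16.958$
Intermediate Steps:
$K{\left(u \right)} = - 8 u$
$m{\left(t \right)} = -24$ ($m{\left(t \right)} = \left(-8\right) 3 = -24$)
$Q{\left(N \right)} = 1 - \frac{N}{24}$ ($Q{\left(N \right)} = \frac{N}{N} + \frac{N}{-24} = 1 + N \left(- \frac{1}{24}\right) = 1 - \frac{N}{24}$)
$H{\left(X \right)} = 2$ ($H{\left(X \right)} = 1 + \left(1 + 3\right) \frac{1}{4} = 1 + 4 \cdot \frac{1}{4} = 1 + 1 = 2$)
$Q{\left(1 \right)} + H{\left(4 \right)} 8 = \left(1 - \frac{1}{24}\right) + 2 \cdot 8 = \left(1 - \frac{1}{24}\right) + 16 = \frac{23}{24} + 16 = \frac{407}{24}$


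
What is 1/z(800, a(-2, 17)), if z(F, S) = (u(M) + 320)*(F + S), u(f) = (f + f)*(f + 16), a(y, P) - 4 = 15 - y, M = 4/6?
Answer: 9/2528680 ≈ 3.5592e-6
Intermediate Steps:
M = ⅔ (M = 4*(⅙) = ⅔ ≈ 0.66667)
a(y, P) = 19 - y (a(y, P) = 4 + (15 - y) = 19 - y)
u(f) = 2*f*(16 + f) (u(f) = (2*f)*(16 + f) = 2*f*(16 + f))
z(F, S) = 3080*F/9 + 3080*S/9 (z(F, S) = (2*(⅔)*(16 + ⅔) + 320)*(F + S) = (2*(⅔)*(50/3) + 320)*(F + S) = (200/9 + 320)*(F + S) = 3080*(F + S)/9 = 3080*F/9 + 3080*S/9)
1/z(800, a(-2, 17)) = 1/((3080/9)*800 + 3080*(19 - 1*(-2))/9) = 1/(2464000/9 + 3080*(19 + 2)/9) = 1/(2464000/9 + (3080/9)*21) = 1/(2464000/9 + 21560/3) = 1/(2528680/9) = 9/2528680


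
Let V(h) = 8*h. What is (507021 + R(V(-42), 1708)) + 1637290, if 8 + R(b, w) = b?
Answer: 2143967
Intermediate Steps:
R(b, w) = -8 + b
(507021 + R(V(-42), 1708)) + 1637290 = (507021 + (-8 + 8*(-42))) + 1637290 = (507021 + (-8 - 336)) + 1637290 = (507021 - 344) + 1637290 = 506677 + 1637290 = 2143967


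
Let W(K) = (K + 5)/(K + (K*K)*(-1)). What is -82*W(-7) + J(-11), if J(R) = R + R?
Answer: -349/14 ≈ -24.929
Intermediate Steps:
J(R) = 2*R
W(K) = (5 + K)/(K - K**2) (W(K) = (5 + K)/(K + K**2*(-1)) = (5 + K)/(K - K**2))
-82*W(-7) + J(-11) = -82*(-5 - 1*(-7))/((-7)*(-1 - 7)) + 2*(-11) = -(-82)*(-5 + 7)/(7*(-8)) - 22 = -(-82)*(-1)*2/(7*8) - 22 = -82*1/28 - 22 = -41/14 - 22 = -349/14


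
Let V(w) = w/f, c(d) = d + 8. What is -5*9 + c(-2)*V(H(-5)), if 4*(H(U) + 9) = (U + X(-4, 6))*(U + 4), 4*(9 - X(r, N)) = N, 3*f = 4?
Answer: -1413/16 ≈ -88.313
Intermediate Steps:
f = 4/3 (f = (⅓)*4 = 4/3 ≈ 1.3333)
X(r, N) = 9 - N/4
H(U) = -9 + (4 + U)*(15/2 + U)/4 (H(U) = -9 + ((U + (9 - ¼*6))*(U + 4))/4 = -9 + ((U + (9 - 3/2))*(4 + U))/4 = -9 + ((U + 15/2)*(4 + U))/4 = -9 + ((15/2 + U)*(4 + U))/4 = -9 + ((4 + U)*(15/2 + U))/4 = -9 + (4 + U)*(15/2 + U)/4)
c(d) = 8 + d
V(w) = 3*w/4 (V(w) = w/(4/3) = w*(¾) = 3*w/4)
-5*9 + c(-2)*V(H(-5)) = -5*9 + (8 - 2)*(3*(-3/2 + (¼)*(-5)² + (23/8)*(-5))/4) = -45 + 6*(3*(-3/2 + (¼)*25 - 115/8)/4) = -45 + 6*(3*(-3/2 + 25/4 - 115/8)/4) = -45 + 6*((¾)*(-77/8)) = -45 + 6*(-231/32) = -45 - 693/16 = -1413/16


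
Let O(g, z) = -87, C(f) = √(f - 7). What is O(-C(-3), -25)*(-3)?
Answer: 261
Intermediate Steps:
C(f) = √(-7 + f)
O(-C(-3), -25)*(-3) = -87*(-3) = 261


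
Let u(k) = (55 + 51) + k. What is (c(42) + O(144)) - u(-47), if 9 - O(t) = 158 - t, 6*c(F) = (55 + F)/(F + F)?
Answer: -32159/504 ≈ -63.808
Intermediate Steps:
c(F) = (55 + F)/(12*F) (c(F) = ((55 + F)/(F + F))/6 = ((55 + F)/((2*F)))/6 = ((55 + F)*(1/(2*F)))/6 = ((55 + F)/(2*F))/6 = (55 + F)/(12*F))
u(k) = 106 + k
O(t) = -149 + t (O(t) = 9 - (158 - t) = 9 + (-158 + t) = -149 + t)
(c(42) + O(144)) - u(-47) = ((1/12)*(55 + 42)/42 + (-149 + 144)) - (106 - 47) = ((1/12)*(1/42)*97 - 5) - 1*59 = (97/504 - 5) - 59 = -2423/504 - 59 = -32159/504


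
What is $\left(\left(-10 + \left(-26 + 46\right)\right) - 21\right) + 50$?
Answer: $39$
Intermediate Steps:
$\left(\left(-10 + \left(-26 + 46\right)\right) - 21\right) + 50 = \left(\left(-10 + 20\right) - 21\right) + 50 = \left(10 - 21\right) + 50 = -11 + 50 = 39$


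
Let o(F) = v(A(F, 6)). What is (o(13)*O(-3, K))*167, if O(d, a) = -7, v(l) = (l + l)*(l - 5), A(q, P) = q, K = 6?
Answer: -243152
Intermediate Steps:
v(l) = 2*l*(-5 + l) (v(l) = (2*l)*(-5 + l) = 2*l*(-5 + l))
o(F) = 2*F*(-5 + F)
(o(13)*O(-3, K))*167 = ((2*13*(-5 + 13))*(-7))*167 = ((2*13*8)*(-7))*167 = (208*(-7))*167 = -1456*167 = -243152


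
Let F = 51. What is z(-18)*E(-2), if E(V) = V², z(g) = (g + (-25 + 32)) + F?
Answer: 160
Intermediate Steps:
z(g) = 58 + g (z(g) = (g + (-25 + 32)) + 51 = (g + 7) + 51 = (7 + g) + 51 = 58 + g)
z(-18)*E(-2) = (58 - 18)*(-2)² = 40*4 = 160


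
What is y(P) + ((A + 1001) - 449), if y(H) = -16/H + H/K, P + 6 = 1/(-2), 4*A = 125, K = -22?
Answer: 83799/143 ≈ 586.01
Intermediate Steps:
A = 125/4 (A = (¼)*125 = 125/4 ≈ 31.250)
P = -13/2 (P = -6 + 1/(-2) = -6 - ½ = -13/2 ≈ -6.5000)
y(H) = -16/H - H/22 (y(H) = -16/H + H/(-22) = -16/H + H*(-1/22) = -16/H - H/22)
y(P) + ((A + 1001) - 449) = (-16/(-13/2) - 1/22*(-13/2)) + ((125/4 + 1001) - 449) = (-16*(-2/13) + 13/44) + (4129/4 - 449) = (32/13 + 13/44) + 2333/4 = 1577/572 + 2333/4 = 83799/143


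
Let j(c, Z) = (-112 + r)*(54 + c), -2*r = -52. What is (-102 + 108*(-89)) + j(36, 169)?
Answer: -17454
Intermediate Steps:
r = 26 (r = -½*(-52) = 26)
j(c, Z) = -4644 - 86*c (j(c, Z) = (-112 + 26)*(54 + c) = -86*(54 + c) = -4644 - 86*c)
(-102 + 108*(-89)) + j(36, 169) = (-102 + 108*(-89)) + (-4644 - 86*36) = (-102 - 9612) + (-4644 - 3096) = -9714 - 7740 = -17454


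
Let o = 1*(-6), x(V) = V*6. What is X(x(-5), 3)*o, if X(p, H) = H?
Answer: -18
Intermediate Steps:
x(V) = 6*V
o = -6
X(x(-5), 3)*o = 3*(-6) = -18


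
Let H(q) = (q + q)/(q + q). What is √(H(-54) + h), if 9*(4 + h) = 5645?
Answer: 53*√2/3 ≈ 24.984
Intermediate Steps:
H(q) = 1 (H(q) = (2*q)/((2*q)) = (2*q)*(1/(2*q)) = 1)
h = 5609/9 (h = -4 + (⅑)*5645 = -4 + 5645/9 = 5609/9 ≈ 623.22)
√(H(-54) + h) = √(1 + 5609/9) = √(5618/9) = 53*√2/3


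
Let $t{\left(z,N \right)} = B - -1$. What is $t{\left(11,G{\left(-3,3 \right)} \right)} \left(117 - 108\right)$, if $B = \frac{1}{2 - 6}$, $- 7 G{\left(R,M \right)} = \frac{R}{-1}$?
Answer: $\frac{27}{4} \approx 6.75$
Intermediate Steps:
$G{\left(R,M \right)} = \frac{R}{7}$ ($G{\left(R,M \right)} = - \frac{R \frac{1}{-1}}{7} = - \frac{R \left(-1\right)}{7} = - \frac{\left(-1\right) R}{7} = \frac{R}{7}$)
$B = - \frac{1}{4}$ ($B = \frac{1}{-4} = - \frac{1}{4} \approx -0.25$)
$t{\left(z,N \right)} = \frac{3}{4}$ ($t{\left(z,N \right)} = - \frac{1}{4} - -1 = - \frac{1}{4} + 1 = \frac{3}{4}$)
$t{\left(11,G{\left(-3,3 \right)} \right)} \left(117 - 108\right) = \frac{3 \left(117 - 108\right)}{4} = \frac{3}{4} \cdot 9 = \frac{27}{4}$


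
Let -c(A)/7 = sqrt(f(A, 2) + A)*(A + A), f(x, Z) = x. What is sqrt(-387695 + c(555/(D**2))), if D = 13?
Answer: sqrt(-11072956895 - 101010*sqrt(1110))/169 ≈ 622.75*I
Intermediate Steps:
c(A) = -14*sqrt(2)*A**(3/2) (c(A) = -7*sqrt(A + A)*(A + A) = -7*sqrt(2*A)*2*A = -7*sqrt(2)*sqrt(A)*2*A = -14*sqrt(2)*A**(3/2))
sqrt(-387695 + c(555/(D**2))) = sqrt(-387695 - 14*sqrt(2)*(555/(13**2))**(3/2)) = sqrt(-387695 - 14*sqrt(2)*(555/169)**(3/2)) = sqrt(-387695 - 14*sqrt(2)*555*sqrt(555)/2197) = sqrt(-387695 - 7770*sqrt(1110)/2197)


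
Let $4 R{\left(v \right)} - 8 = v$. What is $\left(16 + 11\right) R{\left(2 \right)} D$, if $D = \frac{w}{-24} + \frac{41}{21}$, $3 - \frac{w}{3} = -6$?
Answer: $\frac{6255}{112} \approx 55.848$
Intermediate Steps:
$w = 27$ ($w = 9 - -18 = 9 + 18 = 27$)
$R{\left(v \right)} = 2 + \frac{v}{4}$
$D = \frac{139}{168}$ ($D = \frac{27}{-24} + \frac{41}{21} = 27 \left(- \frac{1}{24}\right) + 41 \cdot \frac{1}{21} = - \frac{9}{8} + \frac{41}{21} = \frac{139}{168} \approx 0.82738$)
$\left(16 + 11\right) R{\left(2 \right)} D = \left(16 + 11\right) \left(2 + \frac{1}{4} \cdot 2\right) \frac{139}{168} = 27 \left(2 + \frac{1}{2}\right) \frac{139}{168} = 27 \cdot \frac{5}{2} \cdot \frac{139}{168} = \frac{135}{2} \cdot \frac{139}{168} = \frac{6255}{112}$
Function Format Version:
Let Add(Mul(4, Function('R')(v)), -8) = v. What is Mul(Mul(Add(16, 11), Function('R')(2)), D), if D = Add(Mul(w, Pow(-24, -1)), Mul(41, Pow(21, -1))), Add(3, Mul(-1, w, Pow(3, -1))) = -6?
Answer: Rational(6255, 112) ≈ 55.848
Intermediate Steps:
w = 27 (w = Add(9, Mul(-3, -6)) = Add(9, 18) = 27)
Function('R')(v) = Add(2, Mul(Rational(1, 4), v))
D = Rational(139, 168) (D = Add(Mul(27, Pow(-24, -1)), Mul(41, Pow(21, -1))) = Add(Mul(27, Rational(-1, 24)), Mul(41, Rational(1, 21))) = Add(Rational(-9, 8), Rational(41, 21)) = Rational(139, 168) ≈ 0.82738)
Mul(Mul(Add(16, 11), Function('R')(2)), D) = Mul(Mul(Add(16, 11), Add(2, Mul(Rational(1, 4), 2))), Rational(139, 168)) = Mul(Mul(27, Add(2, Rational(1, 2))), Rational(139, 168)) = Mul(Mul(27, Rational(5, 2)), Rational(139, 168)) = Mul(Rational(135, 2), Rational(139, 168)) = Rational(6255, 112)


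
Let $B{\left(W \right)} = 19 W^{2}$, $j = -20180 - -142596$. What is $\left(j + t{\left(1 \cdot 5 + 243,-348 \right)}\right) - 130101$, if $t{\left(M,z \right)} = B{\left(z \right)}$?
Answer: $2293291$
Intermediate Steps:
$j = 122416$ ($j = -20180 + 142596 = 122416$)
$t{\left(M,z \right)} = 19 z^{2}$
$\left(j + t{\left(1 \cdot 5 + 243,-348 \right)}\right) - 130101 = \left(122416 + 19 \left(-348\right)^{2}\right) - 130101 = \left(122416 + 19 \cdot 121104\right) - 130101 = \left(122416 + 2300976\right) - 130101 = 2423392 - 130101 = 2293291$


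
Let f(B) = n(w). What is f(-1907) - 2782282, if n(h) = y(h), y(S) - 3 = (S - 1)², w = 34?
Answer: -2781190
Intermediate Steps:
y(S) = 3 + (-1 + S)² (y(S) = 3 + (S - 1)² = 3 + (-1 + S)²)
n(h) = 3 + (-1 + h)²
f(B) = 1092 (f(B) = 3 + (-1 + 34)² = 3 + 33² = 3 + 1089 = 1092)
f(-1907) - 2782282 = 1092 - 2782282 = -2781190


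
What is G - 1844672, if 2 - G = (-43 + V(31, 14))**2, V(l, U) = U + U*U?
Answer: -1872559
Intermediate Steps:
V(l, U) = U + U**2
G = -27887 (G = 2 - (-43 + 14*(1 + 14))**2 = 2 - (-43 + 14*15)**2 = 2 - (-43 + 210)**2 = 2 - 1*167**2 = 2 - 1*27889 = 2 - 27889 = -27887)
G - 1844672 = -27887 - 1844672 = -1872559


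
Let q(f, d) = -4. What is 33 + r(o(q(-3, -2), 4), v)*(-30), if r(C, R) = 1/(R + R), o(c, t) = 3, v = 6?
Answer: 61/2 ≈ 30.500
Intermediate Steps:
r(C, R) = 1/(2*R)
33 + r(o(q(-3, -2), 4), v)*(-30) = 33 + ((½)/6)*(-30) = 33 + ((½)*(⅙))*(-30) = 33 + (1/12)*(-30) = 33 - 5/2 = 61/2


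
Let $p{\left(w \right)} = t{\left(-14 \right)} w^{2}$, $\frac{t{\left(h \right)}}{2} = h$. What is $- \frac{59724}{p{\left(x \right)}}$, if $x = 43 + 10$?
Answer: $\frac{2133}{2809} \approx 0.75935$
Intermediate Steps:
$t{\left(h \right)} = 2 h$
$x = 53$
$p{\left(w \right)} = - 28 w^{2}$ ($p{\left(w \right)} = 2 \left(-14\right) w^{2} = - 28 w^{2}$)
$- \frac{59724}{p{\left(x \right)}} = - \frac{59724}{\left(-28\right) 53^{2}} = - \frac{59724}{\left(-28\right) 2809} = - \frac{59724}{-78652} = \left(-59724\right) \left(- \frac{1}{78652}\right) = \frac{2133}{2809}$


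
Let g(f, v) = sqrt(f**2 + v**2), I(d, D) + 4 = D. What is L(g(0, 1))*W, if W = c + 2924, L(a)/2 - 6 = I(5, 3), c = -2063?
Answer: 8610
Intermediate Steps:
I(d, D) = -4 + D
L(a) = 10 (L(a) = 12 + 2*(-4 + 3) = 12 + 2*(-1) = 12 - 2 = 10)
W = 861 (W = -2063 + 2924 = 861)
L(g(0, 1))*W = 10*861 = 8610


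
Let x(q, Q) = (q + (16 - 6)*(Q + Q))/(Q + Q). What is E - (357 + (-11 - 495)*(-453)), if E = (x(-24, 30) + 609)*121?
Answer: -773622/5 ≈ -1.5472e+5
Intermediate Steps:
x(q, Q) = (q + 20*Q)/(2*Q) (x(q, Q) = (q + 10*(2*Q))/((2*Q)) = (q + 20*Q)*(1/(2*Q)) = (q + 20*Q)/(2*Q))
E = 374253/5 (E = ((10 + (½)*(-24)/30) + 609)*121 = ((10 + (½)*(-24)*(1/30)) + 609)*121 = ((10 - ⅖) + 609)*121 = (48/5 + 609)*121 = (3093/5)*121 = 374253/5 ≈ 74851.)
E - (357 + (-11 - 495)*(-453)) = 374253/5 - (357 + (-11 - 495)*(-453)) = 374253/5 - (357 - 506*(-453)) = 374253/5 - (357 + 229218) = 374253/5 - 1*229575 = 374253/5 - 229575 = -773622/5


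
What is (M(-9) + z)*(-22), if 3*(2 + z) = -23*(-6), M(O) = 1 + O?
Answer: -792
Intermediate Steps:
z = 44 (z = -2 + (-23*(-6))/3 = -2 + (⅓)*138 = -2 + 46 = 44)
(M(-9) + z)*(-22) = ((1 - 9) + 44)*(-22) = (-8 + 44)*(-22) = 36*(-22) = -792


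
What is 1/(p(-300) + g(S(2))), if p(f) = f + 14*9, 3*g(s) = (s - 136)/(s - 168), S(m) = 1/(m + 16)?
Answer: -9069/1575559 ≈ -0.0057561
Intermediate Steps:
S(m) = 1/(16 + m)
g(s) = (-136 + s)/(3*(-168 + s)) (g(s) = ((s - 136)/(s - 168))/3 = ((-136 + s)/(-168 + s))/3 = (-136 + s)/(3*(-168 + s)))
p(f) = 126 + f (p(f) = f + 126 = 126 + f)
1/(p(-300) + g(S(2))) = 1/((126 - 300) + (-136 + 1/(16 + 2))/(3*(-168 + 1/(16 + 2)))) = 1/(-174 + (-136 + 1/18)/(3*(-168 + 1/18))) = 1/(-174 + (⅓)*(-2447/18)/(-3023/18)) = 1/(-174 + (⅓)*(-18/3023)*(-2447/18)) = 1/(-174 + 2447/9069) = 1/(-1575559/9069) = -9069/1575559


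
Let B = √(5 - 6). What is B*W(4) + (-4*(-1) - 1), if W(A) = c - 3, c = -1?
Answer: 3 - 4*I ≈ 3.0 - 4.0*I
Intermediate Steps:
B = I (B = √(-1) = I ≈ 1.0*I)
W(A) = -4 (W(A) = -1 - 3 = -4)
B*W(4) + (-4*(-1) - 1) = I*(-4) + (-4*(-1) - 1) = -4*I + (4 - 1) = -4*I + 3 = 3 - 4*I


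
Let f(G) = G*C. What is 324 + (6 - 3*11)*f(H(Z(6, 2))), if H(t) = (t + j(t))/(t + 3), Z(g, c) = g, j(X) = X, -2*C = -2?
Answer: 288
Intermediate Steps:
C = 1 (C = -1/2*(-2) = 1)
H(t) = 2*t/(3 + t) (H(t) = (t + t)/(t + 3) = (2*t)/(3 + t) = 2*t/(3 + t))
f(G) = G (f(G) = G*1 = G)
324 + (6 - 3*11)*f(H(Z(6, 2))) = 324 + (6 - 3*11)*(2*6/(3 + 6)) = 324 + (6 - 33)*(2*6/9) = 324 - 54*6/9 = 324 - 27*4/3 = 324 - 36 = 288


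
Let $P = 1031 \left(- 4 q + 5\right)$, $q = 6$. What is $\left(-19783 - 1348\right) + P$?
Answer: $-40720$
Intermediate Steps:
$P = -19589$ ($P = 1031 \left(\left(-4\right) 6 + 5\right) = 1031 \left(-24 + 5\right) = 1031 \left(-19\right) = -19589$)
$\left(-19783 - 1348\right) + P = \left(-19783 - 1348\right) - 19589 = -21131 - 19589 = -40720$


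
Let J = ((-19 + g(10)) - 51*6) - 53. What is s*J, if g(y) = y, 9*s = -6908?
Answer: 2542144/9 ≈ 2.8246e+5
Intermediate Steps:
s = -6908/9 (s = (⅑)*(-6908) = -6908/9 ≈ -767.56)
J = -368 (J = ((-19 + 10) - 51*6) - 53 = (-9 - 306) - 53 = -315 - 53 = -368)
s*J = -6908/9*(-368) = 2542144/9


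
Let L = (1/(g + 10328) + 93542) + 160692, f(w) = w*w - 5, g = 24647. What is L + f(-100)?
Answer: 9241409276/34975 ≈ 2.6423e+5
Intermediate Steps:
f(w) = -5 + w² (f(w) = w² - 5 = -5 + w²)
L = 8891834151/34975 (L = (1/(24647 + 10328) + 93542) + 160692 = (1/34975 + 93542) + 160692 = 3271631451/34975 + 160692 = 8891834151/34975 ≈ 2.5423e+5)
L + f(-100) = 8891834151/34975 + (-5 + (-100)²) = 8891834151/34975 + (-5 + 10000) = 8891834151/34975 + 9995 = 9241409276/34975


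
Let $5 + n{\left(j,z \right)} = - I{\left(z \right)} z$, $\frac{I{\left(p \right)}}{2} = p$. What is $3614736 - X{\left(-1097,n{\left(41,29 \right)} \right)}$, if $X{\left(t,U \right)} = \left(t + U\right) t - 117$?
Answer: $560805$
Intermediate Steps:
$I{\left(p \right)} = 2 p$
$n{\left(j,z \right)} = -5 - 2 z^{2}$ ($n{\left(j,z \right)} = -5 + - 2 z z = -5 - 2 z^{2}$)
$X{\left(t,U \right)} = -117 + t \left(U + t\right)$ ($X{\left(t,U \right)} = \left(U + t\right) t - 117 = t \left(U + t\right) - 117 = -117 + t \left(U + t\right)$)
$3614736 - X{\left(-1097,n{\left(41,29 \right)} \right)} = 3614736 - \left(-117 + \left(-1097\right)^{2} + \left(-5 - 2 \cdot 29^{2}\right) \left(-1097\right)\right) = 3614736 - \left(-117 + 1203409 + \left(-5 - 1682\right) \left(-1097\right)\right) = 3614736 - \left(-117 + 1203409 - -1850639\right) = 3614736 - \left(-117 + 1203409 + 1850639\right) = 3614736 - 3053931 = 560805$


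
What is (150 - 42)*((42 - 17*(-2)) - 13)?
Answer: 6804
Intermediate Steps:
(150 - 42)*((42 - 17*(-2)) - 13) = 108*((42 + 34) - 13) = 108*(76 - 13) = 108*63 = 6804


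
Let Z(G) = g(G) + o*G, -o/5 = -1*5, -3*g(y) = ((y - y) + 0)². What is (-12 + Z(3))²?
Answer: 3969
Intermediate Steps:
g(y) = 0 (g(y) = -((y - y) + 0)²/3 = -(0 + 0)²/3 = -⅓*0² = -⅓*0 = 0)
o = 25 (o = -(-5)*5 = -5*(-5) = 25)
Z(G) = 25*G (Z(G) = 0 + 25*G = 25*G)
(-12 + Z(3))² = (-12 + 25*3)² = (-12 + 75)² = 63² = 3969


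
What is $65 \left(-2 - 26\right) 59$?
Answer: $-107380$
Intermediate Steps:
$65 \left(-2 - 26\right) 59 = 65 \left(-28\right) 59 = \left(-1820\right) 59 = -107380$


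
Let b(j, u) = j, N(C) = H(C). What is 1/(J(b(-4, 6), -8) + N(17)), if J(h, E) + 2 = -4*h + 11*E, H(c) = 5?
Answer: -1/69 ≈ -0.014493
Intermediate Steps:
N(C) = 5
J(h, E) = -2 - 4*h + 11*E (J(h, E) = -2 + (-4*h + 11*E) = -2 - 4*h + 11*E)
1/(J(b(-4, 6), -8) + N(17)) = 1/((-2 - 4*(-4) + 11*(-8)) + 5) = 1/((-2 + 16 - 88) + 5) = 1/(-74 + 5) = 1/(-69) = -1/69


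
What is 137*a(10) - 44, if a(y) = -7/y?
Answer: -1399/10 ≈ -139.90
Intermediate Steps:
137*a(10) - 44 = 137*(-7/10) - 44 = -959/10 - 44 = -1399/10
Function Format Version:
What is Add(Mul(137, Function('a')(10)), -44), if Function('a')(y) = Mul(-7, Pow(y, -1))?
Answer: Rational(-1399, 10) ≈ -139.90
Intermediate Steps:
Add(Mul(137, Function('a')(10)), -44) = Add(Mul(137, Mul(-7, Pow(10, -1))), -44) = Add(Mul(137, Mul(-7, Rational(1, 10))), -44) = Add(Mul(137, Rational(-7, 10)), -44) = Add(Rational(-959, 10), -44) = Rational(-1399, 10)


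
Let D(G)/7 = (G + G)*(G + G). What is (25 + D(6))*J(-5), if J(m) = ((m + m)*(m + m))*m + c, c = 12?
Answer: -504104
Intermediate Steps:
D(G) = 28*G**2 (D(G) = 7*((G + G)*(G + G)) = 7*((2*G)*(2*G)) = 7*(4*G**2) = 28*G**2)
J(m) = 12 + 4*m**3 (J(m) = ((m + m)*(m + m))*m + 12 = ((2*m)*(2*m))*m + 12 = (4*m**2)*m + 12 = 4*m**3 + 12 = 12 + 4*m**3)
(25 + D(6))*J(-5) = (25 + 28*6**2)*(12 + 4*(-5)**3) = (25 + 28*36)*(12 + 4*(-125)) = (25 + 1008)*(12 - 500) = 1033*(-488) = -504104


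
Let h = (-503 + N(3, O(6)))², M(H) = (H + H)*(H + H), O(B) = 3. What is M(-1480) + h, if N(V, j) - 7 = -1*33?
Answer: 9041441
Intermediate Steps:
N(V, j) = -26 (N(V, j) = 7 - 1*33 = 7 - 33 = -26)
M(H) = 4*H² (M(H) = (2*H)*(2*H) = 4*H²)
h = 279841 (h = (-503 - 26)² = (-529)² = 279841)
M(-1480) + h = 4*(-1480)² + 279841 = 4*2190400 + 279841 = 8761600 + 279841 = 9041441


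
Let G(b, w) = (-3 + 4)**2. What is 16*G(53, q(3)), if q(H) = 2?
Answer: 16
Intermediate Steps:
G(b, w) = 1 (G(b, w) = 1**2 = 1)
16*G(53, q(3)) = 16*1 = 16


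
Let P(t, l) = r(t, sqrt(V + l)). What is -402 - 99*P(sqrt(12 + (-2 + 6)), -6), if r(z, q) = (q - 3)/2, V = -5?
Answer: -507/2 - 99*I*sqrt(11)/2 ≈ -253.5 - 164.17*I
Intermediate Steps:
r(z, q) = -3/2 + q/2 (r(z, q) = (-3 + q)*(1/2) = -3/2 + q/2)
P(t, l) = -3/2 + sqrt(-5 + l)/2
-402 - 99*P(sqrt(12 + (-2 + 6)), -6) = -402 - 99*(-3/2 + sqrt(-5 - 6)/2) = -402 - 99*(-3/2 + sqrt(-11)/2) = -402 - 99*(-3/2 + (I*sqrt(11))/2) = -402 - 99*(-3/2 + I*sqrt(11)/2) = -402 + (297/2 - 99*I*sqrt(11)/2) = -507/2 - 99*I*sqrt(11)/2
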